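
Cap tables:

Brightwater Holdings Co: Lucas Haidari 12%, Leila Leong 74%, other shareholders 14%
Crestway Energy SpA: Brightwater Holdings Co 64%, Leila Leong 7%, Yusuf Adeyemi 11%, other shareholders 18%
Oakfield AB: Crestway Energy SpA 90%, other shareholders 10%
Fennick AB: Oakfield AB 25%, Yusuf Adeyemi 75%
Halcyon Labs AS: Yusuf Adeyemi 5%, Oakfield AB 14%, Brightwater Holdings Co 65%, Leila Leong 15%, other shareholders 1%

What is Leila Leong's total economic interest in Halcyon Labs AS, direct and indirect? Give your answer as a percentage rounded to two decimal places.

69.95%

Leila reaches Halcyon along 4 paths.
Via Brightwater → Crestway → Oakfield: 74% × 64% × 90% × 14% = 5.96736%.
Via Crestway → Oakfield: 7% × 90% × 14% = 0.882%.
Via Brightwater: 74% × 65% = 48.1%.
Direct stake: 15% = 15%.
Total: 5.96736% + 0.882% + 48.1% + 15% = 69.94936%.
Rounded: 69.95%.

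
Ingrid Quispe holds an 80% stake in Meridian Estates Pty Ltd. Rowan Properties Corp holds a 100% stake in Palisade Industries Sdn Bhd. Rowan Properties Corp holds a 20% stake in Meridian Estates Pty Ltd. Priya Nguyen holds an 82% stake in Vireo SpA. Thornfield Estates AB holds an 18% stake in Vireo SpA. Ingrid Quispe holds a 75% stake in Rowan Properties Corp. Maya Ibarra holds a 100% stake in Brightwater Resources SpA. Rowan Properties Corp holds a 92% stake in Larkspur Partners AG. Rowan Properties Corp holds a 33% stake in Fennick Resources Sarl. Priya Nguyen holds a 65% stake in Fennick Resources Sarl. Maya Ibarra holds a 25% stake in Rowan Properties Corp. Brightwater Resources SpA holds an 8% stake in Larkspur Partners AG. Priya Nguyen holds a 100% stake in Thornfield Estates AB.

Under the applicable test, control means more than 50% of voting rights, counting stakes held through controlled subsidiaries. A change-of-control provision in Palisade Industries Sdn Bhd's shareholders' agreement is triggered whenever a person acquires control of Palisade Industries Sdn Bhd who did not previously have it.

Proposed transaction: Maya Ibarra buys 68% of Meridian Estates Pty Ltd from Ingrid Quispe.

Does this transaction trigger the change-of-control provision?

The purchase adds only to Maya's holdings (Ingrid's stake shrinks), so Maya is the only person who could newly come to control Palisade.
Maya holds 100% of Brightwater, so Maya controls Brightwater.
Neither Maya nor any entity Maya controls holds any voting interest in Palisade.
So before the transaction, Maya does not control Palisade.
After the purchase, Maya holds 68% of Meridian directly, and Ingrid's stake falls to 12%.
Maya holds 68% of Meridian, so Maya controls Meridian.
After the transaction, neither Maya nor any entity Maya controls holds a voting interest in Palisade, so Maya still does not control it.
No new person acquires control, so the clause is not triggered.

No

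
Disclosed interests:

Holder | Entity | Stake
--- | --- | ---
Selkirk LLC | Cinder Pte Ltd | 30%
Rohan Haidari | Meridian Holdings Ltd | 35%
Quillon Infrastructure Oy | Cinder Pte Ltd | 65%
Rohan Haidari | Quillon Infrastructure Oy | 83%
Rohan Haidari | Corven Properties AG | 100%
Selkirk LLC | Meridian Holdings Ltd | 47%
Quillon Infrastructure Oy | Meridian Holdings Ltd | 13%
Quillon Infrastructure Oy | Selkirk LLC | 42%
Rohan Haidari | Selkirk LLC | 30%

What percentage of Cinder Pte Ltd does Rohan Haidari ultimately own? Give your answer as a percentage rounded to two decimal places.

Rohan reaches Cinder along 3 paths.
Via Quillon: 83% × 65% = 53.95%.
Via Quillon → Selkirk: 83% × 42% × 30% = 10.458%.
Via Selkirk: 30% × 30% = 9%.
Total: 53.95% + 10.458% + 9% = 73.408%.
Rounded: 73.41%.

73.41%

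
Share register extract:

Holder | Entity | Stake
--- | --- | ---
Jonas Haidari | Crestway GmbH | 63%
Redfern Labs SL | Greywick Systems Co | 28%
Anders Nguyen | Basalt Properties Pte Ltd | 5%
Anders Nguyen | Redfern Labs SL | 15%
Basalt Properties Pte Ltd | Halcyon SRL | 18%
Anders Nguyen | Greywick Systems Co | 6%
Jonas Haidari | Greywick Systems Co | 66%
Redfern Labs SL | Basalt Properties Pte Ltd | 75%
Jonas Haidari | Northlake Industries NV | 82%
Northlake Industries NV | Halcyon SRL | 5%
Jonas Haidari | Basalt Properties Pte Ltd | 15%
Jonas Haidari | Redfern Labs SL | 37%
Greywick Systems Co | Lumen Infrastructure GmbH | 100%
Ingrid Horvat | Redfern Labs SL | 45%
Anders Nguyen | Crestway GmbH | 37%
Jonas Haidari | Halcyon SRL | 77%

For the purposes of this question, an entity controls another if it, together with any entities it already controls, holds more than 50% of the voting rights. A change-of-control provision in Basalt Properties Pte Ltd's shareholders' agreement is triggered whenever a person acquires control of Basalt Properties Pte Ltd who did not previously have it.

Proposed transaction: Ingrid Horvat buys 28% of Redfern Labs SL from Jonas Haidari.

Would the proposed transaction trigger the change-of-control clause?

Yes

The purchase adds only to Ingrid's holdings (Jonas's stake shrinks), so Ingrid is the only person who could newly come to control Basalt.
Ingrid's largest direct stake is 45% in Redfern, which does not meet the threshold, so Ingrid controls no company.
Neither Ingrid nor any entity Ingrid controls holds any voting interest in Basalt.
So before the transaction, Ingrid does not control Basalt.
After the purchase, Ingrid's direct stake in Redfern rises to 45% + 28% = 73%, and Jonas's stake falls to 9%.
Ingrid holds 73% of Redfern, so Ingrid controls Redfern.
Redfern holds 75% of Basalt, so Ingrid controls Basalt.
Ingrid did not control Basalt before and does after, so the clause is triggered.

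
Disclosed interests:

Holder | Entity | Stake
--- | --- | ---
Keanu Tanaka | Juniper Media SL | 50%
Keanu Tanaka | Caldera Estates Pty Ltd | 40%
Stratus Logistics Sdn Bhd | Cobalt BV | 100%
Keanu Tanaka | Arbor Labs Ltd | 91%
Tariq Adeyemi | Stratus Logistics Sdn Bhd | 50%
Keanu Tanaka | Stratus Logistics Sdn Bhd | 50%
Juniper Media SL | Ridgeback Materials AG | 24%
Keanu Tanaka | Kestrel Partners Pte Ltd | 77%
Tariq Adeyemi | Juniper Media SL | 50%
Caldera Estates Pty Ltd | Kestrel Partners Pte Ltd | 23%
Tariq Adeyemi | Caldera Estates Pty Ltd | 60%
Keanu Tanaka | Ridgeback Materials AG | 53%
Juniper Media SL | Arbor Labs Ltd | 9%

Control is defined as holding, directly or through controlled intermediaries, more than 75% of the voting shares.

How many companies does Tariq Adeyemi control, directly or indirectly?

0

Tariq's largest direct stake is 60% in Caldera, which does not meet the threshold.
Tariq controls 0 companies.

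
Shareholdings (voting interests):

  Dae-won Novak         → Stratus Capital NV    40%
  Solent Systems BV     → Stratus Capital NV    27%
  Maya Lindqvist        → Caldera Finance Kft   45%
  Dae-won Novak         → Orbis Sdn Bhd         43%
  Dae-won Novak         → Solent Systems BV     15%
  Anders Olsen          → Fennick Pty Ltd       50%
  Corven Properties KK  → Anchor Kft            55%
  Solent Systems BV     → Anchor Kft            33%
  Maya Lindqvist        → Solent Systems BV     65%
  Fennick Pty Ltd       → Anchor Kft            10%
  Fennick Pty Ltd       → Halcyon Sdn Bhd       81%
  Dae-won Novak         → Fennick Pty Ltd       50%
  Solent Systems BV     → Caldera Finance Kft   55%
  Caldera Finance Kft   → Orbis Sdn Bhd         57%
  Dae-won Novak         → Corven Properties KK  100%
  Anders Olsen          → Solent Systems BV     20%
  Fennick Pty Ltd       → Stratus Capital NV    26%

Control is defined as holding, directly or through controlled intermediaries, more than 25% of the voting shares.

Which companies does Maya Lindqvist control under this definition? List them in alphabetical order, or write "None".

Anchor Kft, Caldera Finance Kft, Orbis Sdn Bhd, Solent Systems BV, Stratus Capital NV

Maya holds 65% of Solent, so Maya controls Solent.
Solent holds 27% of Stratus, so Maya controls Stratus.
Solent and Maya together hold 55% + 45% = 100% of Caldera, so Maya controls Caldera.
Caldera holds 57% of Orbis, so Maya controls Orbis.
Solent holds 33% of Anchor, so Maya controls Anchor.
No other company's threshold is met.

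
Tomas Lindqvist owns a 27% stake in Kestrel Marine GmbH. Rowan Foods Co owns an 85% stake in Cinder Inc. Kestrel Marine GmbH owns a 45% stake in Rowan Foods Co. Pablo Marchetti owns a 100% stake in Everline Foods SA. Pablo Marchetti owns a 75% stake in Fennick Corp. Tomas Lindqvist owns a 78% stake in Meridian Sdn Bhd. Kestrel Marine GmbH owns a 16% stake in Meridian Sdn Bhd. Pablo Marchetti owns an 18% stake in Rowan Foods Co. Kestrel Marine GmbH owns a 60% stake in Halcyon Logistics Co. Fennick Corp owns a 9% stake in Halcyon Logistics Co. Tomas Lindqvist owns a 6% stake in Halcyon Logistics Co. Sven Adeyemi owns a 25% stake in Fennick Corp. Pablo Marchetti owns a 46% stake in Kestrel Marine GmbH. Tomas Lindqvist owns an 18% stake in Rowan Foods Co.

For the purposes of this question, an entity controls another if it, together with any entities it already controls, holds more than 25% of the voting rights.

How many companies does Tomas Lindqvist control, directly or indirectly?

5

Tomas holds 27% of Kestrel, so Tomas controls Kestrel.
Tomas and Kestrel together hold 78% + 16% = 94% of Meridian, so Tomas controls Meridian.
Kestrel and Tomas together hold 45% + 18% = 63% of Rowan, so Tomas controls Rowan.
Tomas and Kestrel together hold 6% + 60% = 66% of Halcyon, so Tomas controls Halcyon.
Rowan holds 85% of Cinder, so Tomas controls Cinder.
No other company's threshold is met.
Tomas controls 5 companies.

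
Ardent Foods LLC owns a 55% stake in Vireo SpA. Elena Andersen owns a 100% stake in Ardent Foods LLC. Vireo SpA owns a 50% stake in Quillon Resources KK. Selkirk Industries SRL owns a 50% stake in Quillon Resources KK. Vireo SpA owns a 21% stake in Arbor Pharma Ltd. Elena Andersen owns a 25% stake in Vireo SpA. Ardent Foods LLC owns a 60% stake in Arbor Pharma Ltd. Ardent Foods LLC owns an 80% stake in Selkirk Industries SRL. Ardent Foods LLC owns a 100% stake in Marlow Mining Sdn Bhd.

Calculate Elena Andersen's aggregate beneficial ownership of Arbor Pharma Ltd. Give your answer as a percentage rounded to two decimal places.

76.80%

Elena reaches Arbor along 3 paths.
Via Ardent: 100% × 60% = 60%.
Via Ardent → Vireo: 100% × 55% × 21% = 11.55%.
Via Vireo: 25% × 21% = 5.25%.
Total: 60% + 11.55% + 5.25% = 76.8%.
Rounded: 76.80%.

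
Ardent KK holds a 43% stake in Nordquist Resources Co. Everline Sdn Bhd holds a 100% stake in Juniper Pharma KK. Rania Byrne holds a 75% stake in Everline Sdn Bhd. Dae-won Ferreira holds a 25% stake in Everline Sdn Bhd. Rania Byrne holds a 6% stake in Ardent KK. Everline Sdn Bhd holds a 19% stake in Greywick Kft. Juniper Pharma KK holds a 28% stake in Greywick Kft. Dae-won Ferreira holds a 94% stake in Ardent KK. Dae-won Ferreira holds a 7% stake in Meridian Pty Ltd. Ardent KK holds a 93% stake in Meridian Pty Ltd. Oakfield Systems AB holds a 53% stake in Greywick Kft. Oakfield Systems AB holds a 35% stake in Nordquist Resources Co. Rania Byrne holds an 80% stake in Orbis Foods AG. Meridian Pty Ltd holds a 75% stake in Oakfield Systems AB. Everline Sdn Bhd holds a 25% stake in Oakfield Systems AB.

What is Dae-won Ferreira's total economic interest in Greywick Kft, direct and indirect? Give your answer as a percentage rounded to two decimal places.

Dae-won reaches Greywick along 5 paths.
Via Everline: 25% × 19% = 4.75%.
Via Everline → Juniper: 25% × 100% × 28% = 7%.
Via Everline → Oakfield: 25% × 25% × 53% = 3.3125%.
Via Meridian → Oakfield: 7% × 75% × 53% = 2.7825%.
Via Ardent → Meridian → Oakfield: 94% × 93% × 75% × 53% = 34.74945%.
Total: 4.75% + 7% + 3.3125% + 2.7825% + 34.74945% = 52.59445%.
Rounded: 52.59%.

52.59%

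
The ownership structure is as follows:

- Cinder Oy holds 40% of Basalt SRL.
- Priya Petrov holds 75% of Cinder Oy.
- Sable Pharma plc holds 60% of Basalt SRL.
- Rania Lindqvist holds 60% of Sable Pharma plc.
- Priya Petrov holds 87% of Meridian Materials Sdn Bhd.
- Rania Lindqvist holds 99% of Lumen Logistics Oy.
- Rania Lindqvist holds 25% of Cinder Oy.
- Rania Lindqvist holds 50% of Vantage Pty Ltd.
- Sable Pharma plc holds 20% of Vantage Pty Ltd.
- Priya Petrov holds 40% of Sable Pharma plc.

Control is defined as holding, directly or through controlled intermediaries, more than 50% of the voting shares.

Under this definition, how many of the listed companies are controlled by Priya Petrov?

Priya holds 75% of Cinder, so Priya controls Cinder.
Priya holds 87% of Meridian, so Priya controls Meridian.
No other company's threshold is met.
Priya controls 2 companies.

2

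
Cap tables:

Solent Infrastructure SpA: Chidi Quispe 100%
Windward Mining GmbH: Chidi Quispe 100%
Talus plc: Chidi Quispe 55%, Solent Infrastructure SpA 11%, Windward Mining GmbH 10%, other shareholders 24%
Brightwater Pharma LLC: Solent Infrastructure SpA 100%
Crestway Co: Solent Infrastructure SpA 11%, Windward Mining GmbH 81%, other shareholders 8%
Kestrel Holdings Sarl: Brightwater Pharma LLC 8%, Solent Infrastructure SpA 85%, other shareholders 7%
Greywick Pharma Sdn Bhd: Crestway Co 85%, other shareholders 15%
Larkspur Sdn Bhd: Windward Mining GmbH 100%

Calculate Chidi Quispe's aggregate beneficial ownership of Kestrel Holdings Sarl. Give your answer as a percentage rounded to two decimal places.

Chidi reaches Kestrel along 2 paths.
Via Solent → Brightwater: 100% × 100% × 8% = 8%.
Via Solent: 100% × 85% = 85%.
Total: 8% + 85% = 93%.
Rounded: 93.00%.

93.00%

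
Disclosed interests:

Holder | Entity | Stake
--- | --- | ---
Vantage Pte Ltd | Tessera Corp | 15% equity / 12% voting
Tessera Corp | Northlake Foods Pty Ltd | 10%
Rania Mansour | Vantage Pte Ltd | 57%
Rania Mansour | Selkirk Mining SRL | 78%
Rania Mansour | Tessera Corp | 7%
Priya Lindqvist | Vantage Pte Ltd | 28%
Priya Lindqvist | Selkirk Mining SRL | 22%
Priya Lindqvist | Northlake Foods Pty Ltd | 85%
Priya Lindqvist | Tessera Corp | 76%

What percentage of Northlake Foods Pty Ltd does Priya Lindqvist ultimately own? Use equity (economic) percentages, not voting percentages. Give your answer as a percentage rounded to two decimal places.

Priya reaches Northlake along 3 paths.
Direct stake: 85% = 85%.
Via Tessera: 76% × 10% = 7.6%.
Via Vantage → Tessera: 28% × 15% × 10% = 0.42%.
Total: 85% + 7.6% + 0.42% = 93.02%.

93.02%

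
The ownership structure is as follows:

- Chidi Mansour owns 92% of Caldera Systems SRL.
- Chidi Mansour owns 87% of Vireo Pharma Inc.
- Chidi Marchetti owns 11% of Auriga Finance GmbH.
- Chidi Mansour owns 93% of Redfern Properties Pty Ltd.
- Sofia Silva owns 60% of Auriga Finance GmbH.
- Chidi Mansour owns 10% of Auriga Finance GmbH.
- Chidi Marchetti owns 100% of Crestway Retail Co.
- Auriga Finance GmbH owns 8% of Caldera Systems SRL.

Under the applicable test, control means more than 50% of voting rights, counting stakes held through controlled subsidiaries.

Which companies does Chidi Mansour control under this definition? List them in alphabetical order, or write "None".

Chidi Mansour holds 93% of Redfern, so Chidi Mansour controls Redfern.
Chidi Mansour holds 87% of Vireo, so Chidi Mansour controls Vireo.
Chidi Mansour holds 92% of Caldera, so Chidi Mansour controls Caldera.
No other company's threshold is met.

Caldera Systems SRL, Redfern Properties Pty Ltd, Vireo Pharma Inc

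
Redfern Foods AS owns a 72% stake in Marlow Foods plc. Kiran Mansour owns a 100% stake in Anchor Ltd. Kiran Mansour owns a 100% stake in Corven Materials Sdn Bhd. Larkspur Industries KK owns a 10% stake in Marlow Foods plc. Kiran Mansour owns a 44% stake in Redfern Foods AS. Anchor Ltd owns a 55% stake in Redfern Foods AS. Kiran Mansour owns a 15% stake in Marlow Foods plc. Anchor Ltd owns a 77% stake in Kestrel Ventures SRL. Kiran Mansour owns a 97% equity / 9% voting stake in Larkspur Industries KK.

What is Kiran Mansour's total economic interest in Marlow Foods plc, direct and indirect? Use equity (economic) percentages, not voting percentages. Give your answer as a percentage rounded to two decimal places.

Kiran reaches Marlow along 4 paths.
Via Larkspur: 97% × 10% = 9.7%.
Via Anchor → Redfern: 100% × 55% × 72% = 39.6%.
Via Redfern: 44% × 72% = 31.68%.
Direct stake: 15% = 15%.
Total: 9.7% + 39.6% + 31.68% + 15% = 95.98%.

95.98%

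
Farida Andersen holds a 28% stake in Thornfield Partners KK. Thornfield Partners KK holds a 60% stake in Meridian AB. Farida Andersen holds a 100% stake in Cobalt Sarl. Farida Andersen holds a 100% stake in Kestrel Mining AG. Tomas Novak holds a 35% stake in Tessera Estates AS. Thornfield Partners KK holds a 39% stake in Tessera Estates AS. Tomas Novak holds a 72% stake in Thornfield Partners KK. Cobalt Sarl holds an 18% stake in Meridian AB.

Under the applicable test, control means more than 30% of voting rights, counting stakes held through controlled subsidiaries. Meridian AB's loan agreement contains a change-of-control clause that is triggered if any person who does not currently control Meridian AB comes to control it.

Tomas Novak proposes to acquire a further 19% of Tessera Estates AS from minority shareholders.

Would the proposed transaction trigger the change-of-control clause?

The purchase changes only Tomas's holdings, so Tomas is the only person who could newly come to control Meridian.
Tomas holds 72% of Thornfield, so Tomas controls Thornfield.
Thornfield holds 60% of Meridian, so Tomas controls Meridian.
So Tomas already controls Meridian before the transaction.
After the purchase, Tomas's direct stake in Tessera rises to 35% + 19% = 54%.
Tomas controlled Meridian already, so this is not a new person acquiring control; every other person's position is unchanged or reduced.
No new person acquires control, so the clause is not triggered.

No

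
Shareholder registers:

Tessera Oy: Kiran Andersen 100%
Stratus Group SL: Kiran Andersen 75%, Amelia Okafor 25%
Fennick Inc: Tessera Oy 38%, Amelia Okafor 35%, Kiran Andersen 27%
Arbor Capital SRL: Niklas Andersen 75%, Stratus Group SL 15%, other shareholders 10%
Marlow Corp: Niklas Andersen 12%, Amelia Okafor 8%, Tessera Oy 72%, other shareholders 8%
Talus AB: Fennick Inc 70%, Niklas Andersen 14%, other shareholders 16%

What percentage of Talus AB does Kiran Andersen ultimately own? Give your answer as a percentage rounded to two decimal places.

Kiran reaches Talus along 2 paths.
Via Tessera → Fennick: 100% × 38% × 70% = 26.6%.
Via Fennick: 27% × 70% = 18.9%.
Total: 26.6% + 18.9% = 45.5%.
Rounded: 45.50%.

45.50%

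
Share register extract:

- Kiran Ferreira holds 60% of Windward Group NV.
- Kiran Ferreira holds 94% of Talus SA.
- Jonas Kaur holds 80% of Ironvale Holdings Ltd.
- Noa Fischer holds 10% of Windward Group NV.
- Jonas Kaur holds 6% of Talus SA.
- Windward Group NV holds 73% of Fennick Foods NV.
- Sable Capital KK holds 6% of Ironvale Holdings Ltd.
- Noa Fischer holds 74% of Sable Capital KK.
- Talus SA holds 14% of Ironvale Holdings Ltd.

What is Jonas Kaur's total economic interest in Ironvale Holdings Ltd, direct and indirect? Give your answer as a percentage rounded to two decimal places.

Jonas reaches Ironvale along 2 paths.
Direct stake: 80% = 80%.
Via Talus: 6% × 14% = 0.84%.
Total: 80% + 0.84% = 80.84%.

80.84%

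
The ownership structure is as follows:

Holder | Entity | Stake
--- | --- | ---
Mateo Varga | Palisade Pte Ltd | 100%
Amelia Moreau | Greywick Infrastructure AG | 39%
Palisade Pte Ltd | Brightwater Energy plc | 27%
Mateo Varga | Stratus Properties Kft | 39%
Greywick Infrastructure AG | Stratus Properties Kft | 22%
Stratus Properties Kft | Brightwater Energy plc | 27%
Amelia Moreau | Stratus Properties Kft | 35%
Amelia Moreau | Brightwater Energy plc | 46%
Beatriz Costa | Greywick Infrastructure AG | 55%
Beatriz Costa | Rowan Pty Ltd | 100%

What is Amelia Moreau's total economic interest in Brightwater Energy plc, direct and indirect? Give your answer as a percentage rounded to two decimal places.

57.77%

Amelia reaches Brightwater along 3 paths.
Via Stratus: 35% × 27% = 9.45%.
Via Greywick → Stratus: 39% × 22% × 27% = 2.3166%.
Direct stake: 46% = 46%.
Total: 9.45% + 2.3166% + 46% = 57.7666%.
Rounded: 57.77%.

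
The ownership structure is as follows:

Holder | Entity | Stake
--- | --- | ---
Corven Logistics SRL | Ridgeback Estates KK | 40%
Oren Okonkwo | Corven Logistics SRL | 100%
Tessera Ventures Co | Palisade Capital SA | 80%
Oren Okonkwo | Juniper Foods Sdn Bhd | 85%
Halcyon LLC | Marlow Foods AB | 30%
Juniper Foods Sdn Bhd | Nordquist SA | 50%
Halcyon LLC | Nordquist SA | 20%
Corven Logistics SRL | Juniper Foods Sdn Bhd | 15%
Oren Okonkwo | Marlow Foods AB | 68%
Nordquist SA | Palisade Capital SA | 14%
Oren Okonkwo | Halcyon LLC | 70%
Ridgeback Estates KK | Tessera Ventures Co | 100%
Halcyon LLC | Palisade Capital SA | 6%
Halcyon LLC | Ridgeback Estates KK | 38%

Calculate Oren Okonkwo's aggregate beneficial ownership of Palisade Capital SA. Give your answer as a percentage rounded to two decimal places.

66.44%

Oren reaches Palisade along 6 paths.
Via Juniper → Nordquist: 85% × 50% × 14% = 5.95%.
Via Corven → Juniper → Nordquist: 100% × 15% × 50% × 14% = 1.05%.
Via Halcyon → Nordquist: 70% × 20% × 14% = 1.96%.
Via Halcyon: 70% × 6% = 4.2%.
Via Corven → Ridgeback → Tessera: 100% × 40% × 100% × 80% = 32%.
Via Halcyon → Ridgeback → Tessera: 70% × 38% × 100% × 80% = 21.28%.
Total: 5.95% + 1.05% + 1.96% + 4.2% + 32% + 21.28% = 66.44%.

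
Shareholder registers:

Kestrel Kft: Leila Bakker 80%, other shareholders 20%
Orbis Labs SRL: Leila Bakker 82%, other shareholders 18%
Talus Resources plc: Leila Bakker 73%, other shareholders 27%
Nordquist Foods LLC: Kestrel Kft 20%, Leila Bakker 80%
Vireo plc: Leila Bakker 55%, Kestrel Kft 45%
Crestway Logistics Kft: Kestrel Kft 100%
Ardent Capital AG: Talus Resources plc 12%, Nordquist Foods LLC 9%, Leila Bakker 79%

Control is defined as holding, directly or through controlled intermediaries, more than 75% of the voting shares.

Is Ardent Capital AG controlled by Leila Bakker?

Leila holds 80% of Kestrel, so Leila controls Kestrel.
Kestrel and Leila together hold 20% + 80% = 100% of Nordquist, so Leila controls Nordquist.
Nordquist and Leila together hold 9% + 79% = 88% of Ardent, so Leila controls Ardent.

Yes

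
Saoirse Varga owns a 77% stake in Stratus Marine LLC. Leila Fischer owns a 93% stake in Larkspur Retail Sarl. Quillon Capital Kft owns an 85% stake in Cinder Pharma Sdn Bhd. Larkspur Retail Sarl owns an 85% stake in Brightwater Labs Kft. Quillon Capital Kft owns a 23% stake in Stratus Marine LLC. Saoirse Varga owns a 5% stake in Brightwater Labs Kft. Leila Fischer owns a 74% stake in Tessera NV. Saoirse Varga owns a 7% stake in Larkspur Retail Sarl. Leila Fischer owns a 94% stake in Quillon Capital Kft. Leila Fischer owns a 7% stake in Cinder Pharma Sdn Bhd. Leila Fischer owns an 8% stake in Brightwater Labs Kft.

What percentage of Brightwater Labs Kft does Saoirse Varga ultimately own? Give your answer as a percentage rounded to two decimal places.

Saoirse reaches Brightwater along 2 paths.
Via Larkspur: 7% × 85% = 5.95%.
Direct stake: 5% = 5%.
Total: 5.95% + 5% = 10.95%.

10.95%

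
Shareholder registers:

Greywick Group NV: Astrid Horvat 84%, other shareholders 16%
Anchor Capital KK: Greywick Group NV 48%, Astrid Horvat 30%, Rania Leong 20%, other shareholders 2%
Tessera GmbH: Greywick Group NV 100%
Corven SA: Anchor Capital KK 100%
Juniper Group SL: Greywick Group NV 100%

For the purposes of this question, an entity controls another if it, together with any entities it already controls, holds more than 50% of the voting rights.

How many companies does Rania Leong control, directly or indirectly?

0

Rania's largest direct stake is 20% in Anchor, which does not meet the threshold.
Rania controls 0 companies.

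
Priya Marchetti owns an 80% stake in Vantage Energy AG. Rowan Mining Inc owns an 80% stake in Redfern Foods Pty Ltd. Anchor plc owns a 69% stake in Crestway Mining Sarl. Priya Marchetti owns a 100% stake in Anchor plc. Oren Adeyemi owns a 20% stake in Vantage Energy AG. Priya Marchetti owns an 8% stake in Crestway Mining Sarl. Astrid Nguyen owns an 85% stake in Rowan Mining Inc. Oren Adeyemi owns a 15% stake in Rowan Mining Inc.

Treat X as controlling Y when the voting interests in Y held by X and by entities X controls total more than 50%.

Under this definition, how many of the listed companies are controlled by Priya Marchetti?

Priya holds 80% of Vantage, so Priya controls Vantage.
Priya holds 100% of Anchor, so Priya controls Anchor.
Anchor and Priya together hold 69% + 8% = 77% of Crestway, so Priya controls Crestway.
No other company's threshold is met.
Priya controls 3 companies.

3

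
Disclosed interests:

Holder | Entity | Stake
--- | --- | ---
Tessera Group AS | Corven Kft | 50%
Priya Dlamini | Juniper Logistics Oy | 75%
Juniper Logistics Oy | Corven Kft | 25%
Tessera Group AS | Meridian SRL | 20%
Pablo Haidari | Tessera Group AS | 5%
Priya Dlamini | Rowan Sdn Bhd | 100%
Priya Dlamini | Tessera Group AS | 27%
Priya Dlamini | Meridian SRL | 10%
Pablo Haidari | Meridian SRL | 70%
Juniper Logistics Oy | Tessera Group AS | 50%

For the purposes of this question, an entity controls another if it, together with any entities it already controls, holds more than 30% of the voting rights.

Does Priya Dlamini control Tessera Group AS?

Yes

Priya holds 75% of Juniper, so Priya controls Juniper.
Juniper and Priya together hold 50% + 27% = 77% of Tessera, so Priya controls Tessera.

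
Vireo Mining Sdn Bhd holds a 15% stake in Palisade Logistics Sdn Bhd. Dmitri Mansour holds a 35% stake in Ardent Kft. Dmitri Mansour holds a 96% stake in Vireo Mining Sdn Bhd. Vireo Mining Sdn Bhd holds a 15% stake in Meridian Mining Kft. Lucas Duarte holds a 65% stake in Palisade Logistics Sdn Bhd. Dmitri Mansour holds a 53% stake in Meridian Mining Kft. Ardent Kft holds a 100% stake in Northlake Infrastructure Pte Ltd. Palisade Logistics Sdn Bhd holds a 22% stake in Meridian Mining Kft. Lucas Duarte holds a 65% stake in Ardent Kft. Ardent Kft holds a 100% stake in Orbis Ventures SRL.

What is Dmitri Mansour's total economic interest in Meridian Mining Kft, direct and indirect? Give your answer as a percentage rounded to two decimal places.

Dmitri reaches Meridian along 3 paths.
Via Vireo: 96% × 15% = 14.4%.
Via Vireo → Palisade: 96% × 15% × 22% = 3.168%.
Direct stake: 53% = 53%.
Total: 14.4% + 3.168% + 53% = 70.568%.
Rounded: 70.57%.

70.57%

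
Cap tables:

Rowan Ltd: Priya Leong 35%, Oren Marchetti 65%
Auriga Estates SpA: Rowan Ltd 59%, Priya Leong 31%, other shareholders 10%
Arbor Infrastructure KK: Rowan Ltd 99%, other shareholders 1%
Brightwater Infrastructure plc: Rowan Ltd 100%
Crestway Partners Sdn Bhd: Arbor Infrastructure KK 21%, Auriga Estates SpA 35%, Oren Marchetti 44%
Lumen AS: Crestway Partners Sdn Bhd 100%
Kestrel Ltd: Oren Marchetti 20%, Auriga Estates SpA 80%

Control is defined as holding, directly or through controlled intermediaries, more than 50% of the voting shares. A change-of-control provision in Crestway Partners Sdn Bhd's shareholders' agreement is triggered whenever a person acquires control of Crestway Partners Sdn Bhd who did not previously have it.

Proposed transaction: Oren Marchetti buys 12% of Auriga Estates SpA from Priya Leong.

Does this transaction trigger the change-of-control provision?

No

The purchase adds only to Oren's holdings (Priya's stake shrinks), so Oren is the only person who could newly come to control Crestway.
Oren holds 65% of Rowan, so Oren controls Rowan.
Rowan holds 99% of Arbor, so Oren controls Arbor.
Rowan holds 59% of Auriga, so Oren controls Auriga.
Arbor and Auriga and Oren together hold 21% + 35% + 44% = 100% of Crestway, so Oren controls Crestway.
So Oren already controls Crestway before the transaction.
After the purchase, Oren holds 12% of Auriga directly, and Priya's stake falls to 19%.
Oren controlled Crestway already, so this is not a new person acquiring control; every other person's position is unchanged or reduced.
No new person acquires control, so the clause is not triggered.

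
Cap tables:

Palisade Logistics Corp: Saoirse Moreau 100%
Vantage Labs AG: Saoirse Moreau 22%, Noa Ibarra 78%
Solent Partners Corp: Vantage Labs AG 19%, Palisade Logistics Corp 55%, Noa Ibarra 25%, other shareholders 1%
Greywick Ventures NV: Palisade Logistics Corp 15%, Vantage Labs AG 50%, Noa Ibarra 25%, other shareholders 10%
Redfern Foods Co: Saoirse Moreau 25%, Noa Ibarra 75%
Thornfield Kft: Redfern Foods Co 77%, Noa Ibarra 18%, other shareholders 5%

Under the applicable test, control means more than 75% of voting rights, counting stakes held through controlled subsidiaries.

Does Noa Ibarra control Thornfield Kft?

No

Noa holds 78% of Vantage, so Noa controls Vantage.
In Thornfield, Noa's side holds only 18%, not > 75%.
So Noa does not control Thornfield.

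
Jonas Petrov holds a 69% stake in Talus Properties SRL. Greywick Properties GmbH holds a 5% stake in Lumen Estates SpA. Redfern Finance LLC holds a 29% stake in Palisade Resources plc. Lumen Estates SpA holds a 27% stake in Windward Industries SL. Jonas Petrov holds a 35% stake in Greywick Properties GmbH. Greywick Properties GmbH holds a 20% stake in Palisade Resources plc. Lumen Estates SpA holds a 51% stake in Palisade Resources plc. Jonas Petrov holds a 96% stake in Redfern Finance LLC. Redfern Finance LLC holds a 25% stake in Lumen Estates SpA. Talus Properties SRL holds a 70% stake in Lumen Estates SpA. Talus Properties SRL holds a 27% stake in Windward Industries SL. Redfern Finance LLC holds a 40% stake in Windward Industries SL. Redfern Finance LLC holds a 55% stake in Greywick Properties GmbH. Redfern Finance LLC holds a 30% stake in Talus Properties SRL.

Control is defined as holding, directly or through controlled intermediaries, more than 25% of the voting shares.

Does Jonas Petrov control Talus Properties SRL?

Jonas holds 96% of Redfern, so Jonas controls Redfern.
Jonas and Redfern together hold 69% + 30% = 99% of Talus, so Jonas controls Talus.

Yes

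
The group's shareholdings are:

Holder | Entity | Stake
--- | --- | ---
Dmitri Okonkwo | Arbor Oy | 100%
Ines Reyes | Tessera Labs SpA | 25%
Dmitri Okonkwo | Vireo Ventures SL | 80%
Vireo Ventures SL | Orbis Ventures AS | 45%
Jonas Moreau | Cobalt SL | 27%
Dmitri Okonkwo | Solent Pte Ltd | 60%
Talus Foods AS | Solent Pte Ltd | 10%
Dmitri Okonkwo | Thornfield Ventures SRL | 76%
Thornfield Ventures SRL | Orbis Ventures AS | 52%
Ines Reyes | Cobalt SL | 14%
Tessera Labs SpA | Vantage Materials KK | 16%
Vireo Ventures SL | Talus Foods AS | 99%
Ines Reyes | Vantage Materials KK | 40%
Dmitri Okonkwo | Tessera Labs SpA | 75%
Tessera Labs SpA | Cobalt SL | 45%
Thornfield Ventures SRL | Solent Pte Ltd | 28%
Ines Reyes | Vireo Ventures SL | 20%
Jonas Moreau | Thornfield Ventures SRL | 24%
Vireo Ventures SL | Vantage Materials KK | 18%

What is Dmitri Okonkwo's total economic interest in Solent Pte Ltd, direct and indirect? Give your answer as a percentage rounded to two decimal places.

89.20%

Dmitri reaches Solent along 3 paths.
Via Vireo → Talus: 80% × 99% × 10% = 7.92%.
Direct stake: 60% = 60%.
Via Thornfield: 76% × 28% = 21.28%.
Total: 7.92% + 60% + 21.28% = 89.2%.
Rounded: 89.20%.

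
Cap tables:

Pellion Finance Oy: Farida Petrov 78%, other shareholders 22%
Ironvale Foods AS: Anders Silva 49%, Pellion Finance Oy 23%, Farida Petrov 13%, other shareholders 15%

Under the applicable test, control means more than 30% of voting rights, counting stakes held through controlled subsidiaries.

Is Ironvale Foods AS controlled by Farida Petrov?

Yes

Farida holds 78% of Pellion, so Farida controls Pellion.
Pellion and Farida together hold 23% + 13% = 36% of Ironvale, so Farida controls Ironvale.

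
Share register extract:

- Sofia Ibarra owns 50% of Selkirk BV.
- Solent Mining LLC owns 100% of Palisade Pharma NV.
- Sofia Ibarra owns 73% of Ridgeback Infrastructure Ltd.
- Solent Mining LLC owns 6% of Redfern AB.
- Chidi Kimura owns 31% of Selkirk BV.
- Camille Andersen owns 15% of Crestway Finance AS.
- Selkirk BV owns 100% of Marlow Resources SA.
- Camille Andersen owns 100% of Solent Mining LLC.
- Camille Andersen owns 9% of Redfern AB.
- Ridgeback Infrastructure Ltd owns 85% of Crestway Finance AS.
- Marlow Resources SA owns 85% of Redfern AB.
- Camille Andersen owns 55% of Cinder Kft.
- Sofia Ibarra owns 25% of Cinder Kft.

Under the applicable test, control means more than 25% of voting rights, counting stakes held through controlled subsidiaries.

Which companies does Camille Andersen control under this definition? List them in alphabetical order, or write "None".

Camille holds 55% of Cinder, so Camille controls Cinder.
Camille holds 100% of Solent, so Camille controls Solent.
Solent holds 100% of Palisade, so Camille controls Palisade.
No other company's threshold is met.

Cinder Kft, Palisade Pharma NV, Solent Mining LLC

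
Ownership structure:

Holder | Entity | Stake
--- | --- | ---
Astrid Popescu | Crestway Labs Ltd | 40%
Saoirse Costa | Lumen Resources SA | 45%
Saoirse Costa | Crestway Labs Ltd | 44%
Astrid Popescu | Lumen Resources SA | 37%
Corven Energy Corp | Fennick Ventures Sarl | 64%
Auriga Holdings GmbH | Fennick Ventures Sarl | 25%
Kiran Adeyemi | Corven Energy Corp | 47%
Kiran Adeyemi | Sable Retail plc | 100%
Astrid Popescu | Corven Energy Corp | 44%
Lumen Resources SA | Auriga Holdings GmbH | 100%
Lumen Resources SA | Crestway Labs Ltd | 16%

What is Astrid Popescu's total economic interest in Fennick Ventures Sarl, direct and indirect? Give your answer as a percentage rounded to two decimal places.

Astrid reaches Fennick along 2 paths.
Via Lumen → Auriga: 37% × 100% × 25% = 9.25%.
Via Corven: 44% × 64% = 28.16%.
Total: 9.25% + 28.16% = 37.41%.

37.41%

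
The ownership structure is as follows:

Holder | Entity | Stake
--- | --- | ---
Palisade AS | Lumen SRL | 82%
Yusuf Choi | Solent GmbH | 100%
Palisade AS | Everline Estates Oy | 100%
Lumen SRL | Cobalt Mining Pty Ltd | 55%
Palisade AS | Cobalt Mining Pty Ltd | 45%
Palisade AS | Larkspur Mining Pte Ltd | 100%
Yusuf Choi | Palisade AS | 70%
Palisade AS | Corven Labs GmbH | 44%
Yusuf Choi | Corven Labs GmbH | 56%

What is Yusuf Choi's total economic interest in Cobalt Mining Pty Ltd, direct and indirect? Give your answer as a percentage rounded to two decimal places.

Yusuf reaches Cobalt along 2 paths.
Via Palisade → Lumen: 70% × 82% × 55% = 31.57%.
Via Palisade: 70% × 45% = 31.5%.
Total: 31.57% + 31.5% = 63.07%.

63.07%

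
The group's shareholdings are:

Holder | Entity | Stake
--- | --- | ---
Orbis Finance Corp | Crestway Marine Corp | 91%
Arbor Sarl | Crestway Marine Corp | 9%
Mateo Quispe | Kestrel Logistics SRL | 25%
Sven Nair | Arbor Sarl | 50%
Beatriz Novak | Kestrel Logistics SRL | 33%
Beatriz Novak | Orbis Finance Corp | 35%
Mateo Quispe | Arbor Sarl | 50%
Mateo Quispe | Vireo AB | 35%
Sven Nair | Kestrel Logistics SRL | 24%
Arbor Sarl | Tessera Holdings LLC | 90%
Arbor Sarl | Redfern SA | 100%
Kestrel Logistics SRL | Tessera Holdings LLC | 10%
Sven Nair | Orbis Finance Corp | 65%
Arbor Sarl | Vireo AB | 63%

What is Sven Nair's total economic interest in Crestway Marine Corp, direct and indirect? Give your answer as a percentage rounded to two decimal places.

Sven reaches Crestway along 2 paths.
Via Orbis: 65% × 91% = 59.15%.
Via Arbor: 50% × 9% = 4.5%.
Total: 59.15% + 4.5% = 63.65%.

63.65%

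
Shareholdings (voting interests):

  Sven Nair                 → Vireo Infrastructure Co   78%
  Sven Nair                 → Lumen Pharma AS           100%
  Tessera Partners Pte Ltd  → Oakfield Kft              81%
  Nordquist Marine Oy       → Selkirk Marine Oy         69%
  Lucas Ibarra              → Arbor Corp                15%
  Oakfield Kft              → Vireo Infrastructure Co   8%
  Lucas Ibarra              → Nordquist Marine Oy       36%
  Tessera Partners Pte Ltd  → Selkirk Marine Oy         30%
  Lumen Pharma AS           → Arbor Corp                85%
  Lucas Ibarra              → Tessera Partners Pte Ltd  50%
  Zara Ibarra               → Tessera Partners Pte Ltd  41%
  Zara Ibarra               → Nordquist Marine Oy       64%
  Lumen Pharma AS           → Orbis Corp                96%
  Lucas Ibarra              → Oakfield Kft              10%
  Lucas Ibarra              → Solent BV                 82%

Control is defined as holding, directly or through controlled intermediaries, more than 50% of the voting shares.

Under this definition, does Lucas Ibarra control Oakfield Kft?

Lucas holds 82% of Solent, so Lucas controls Solent.
In Oakfield, Lucas's side holds only 10%, not > 50%.
So Lucas does not control Oakfield.

No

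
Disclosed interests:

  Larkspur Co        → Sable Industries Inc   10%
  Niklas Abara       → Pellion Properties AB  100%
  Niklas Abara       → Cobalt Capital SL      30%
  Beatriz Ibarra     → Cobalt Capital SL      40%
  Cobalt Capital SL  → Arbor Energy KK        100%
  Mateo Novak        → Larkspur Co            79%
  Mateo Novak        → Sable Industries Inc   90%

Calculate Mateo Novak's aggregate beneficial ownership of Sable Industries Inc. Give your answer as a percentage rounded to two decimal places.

Mateo reaches Sable along 2 paths.
Direct stake: 90% = 90%.
Via Larkspur: 79% × 10% = 7.9%.
Total: 90% + 7.9% = 97.9%.
Rounded: 97.90%.

97.90%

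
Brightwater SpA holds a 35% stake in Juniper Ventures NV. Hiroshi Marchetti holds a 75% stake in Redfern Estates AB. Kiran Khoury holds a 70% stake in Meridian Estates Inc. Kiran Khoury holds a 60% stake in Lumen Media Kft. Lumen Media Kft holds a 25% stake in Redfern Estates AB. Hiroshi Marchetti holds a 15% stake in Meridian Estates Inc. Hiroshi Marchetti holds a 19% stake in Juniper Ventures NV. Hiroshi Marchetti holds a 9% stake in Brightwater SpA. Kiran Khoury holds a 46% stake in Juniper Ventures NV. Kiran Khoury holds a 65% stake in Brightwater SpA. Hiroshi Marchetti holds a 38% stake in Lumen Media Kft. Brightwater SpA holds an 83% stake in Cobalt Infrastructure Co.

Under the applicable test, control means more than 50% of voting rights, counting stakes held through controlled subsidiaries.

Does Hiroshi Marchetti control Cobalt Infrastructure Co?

Hiroshi holds 75% of Redfern, so Hiroshi controls Redfern.
Neither Hiroshi nor any entity Hiroshi controls holds any voting interest in Cobalt.
So Hiroshi does not control Cobalt.

No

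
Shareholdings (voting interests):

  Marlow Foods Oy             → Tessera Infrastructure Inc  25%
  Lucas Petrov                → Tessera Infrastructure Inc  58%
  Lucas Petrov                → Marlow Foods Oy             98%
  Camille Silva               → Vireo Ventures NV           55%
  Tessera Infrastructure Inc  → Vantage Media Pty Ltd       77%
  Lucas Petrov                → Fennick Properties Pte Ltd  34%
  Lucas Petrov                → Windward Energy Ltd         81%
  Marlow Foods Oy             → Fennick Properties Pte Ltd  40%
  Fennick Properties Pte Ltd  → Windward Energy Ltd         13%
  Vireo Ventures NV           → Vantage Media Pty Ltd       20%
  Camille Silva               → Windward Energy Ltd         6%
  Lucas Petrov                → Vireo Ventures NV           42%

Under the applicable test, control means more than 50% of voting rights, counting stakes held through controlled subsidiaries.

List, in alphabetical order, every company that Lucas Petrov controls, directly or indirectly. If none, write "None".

Fennick Properties Pte Ltd, Marlow Foods Oy, Tessera Infrastructure Inc, Vantage Media Pty Ltd, Windward Energy Ltd

Lucas holds 98% of Marlow, so Lucas controls Marlow.
Lucas and Marlow together hold 58% + 25% = 83% of Tessera, so Lucas controls Tessera.
Marlow and Lucas together hold 40% + 34% = 74% of Fennick, so Lucas controls Fennick.
Tessera holds 77% of Vantage, so Lucas controls Vantage.
Lucas and Fennick together hold 81% + 13% = 94% of Windward, so Lucas controls Windward.
No other company's threshold is met.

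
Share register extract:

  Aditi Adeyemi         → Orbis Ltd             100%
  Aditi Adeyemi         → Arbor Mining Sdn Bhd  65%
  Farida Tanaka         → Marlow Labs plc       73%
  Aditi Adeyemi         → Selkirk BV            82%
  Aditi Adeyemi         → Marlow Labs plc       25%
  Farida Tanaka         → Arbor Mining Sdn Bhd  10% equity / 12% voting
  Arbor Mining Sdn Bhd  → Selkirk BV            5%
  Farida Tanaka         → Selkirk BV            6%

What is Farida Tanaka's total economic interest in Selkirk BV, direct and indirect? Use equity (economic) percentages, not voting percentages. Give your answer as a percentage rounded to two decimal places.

6.50%

Farida reaches Selkirk along 2 paths.
Via Arbor: 10% × 5% = 0.5%.
Direct stake: 6% = 6%.
Total: 0.5% + 6% = 6.5%.
Rounded: 6.50%.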